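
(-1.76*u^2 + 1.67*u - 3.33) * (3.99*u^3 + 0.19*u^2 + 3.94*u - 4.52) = -7.0224*u^5 + 6.3289*u^4 - 19.9038*u^3 + 13.9023*u^2 - 20.6686*u + 15.0516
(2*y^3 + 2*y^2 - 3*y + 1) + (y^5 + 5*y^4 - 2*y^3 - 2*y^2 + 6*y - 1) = y^5 + 5*y^4 + 3*y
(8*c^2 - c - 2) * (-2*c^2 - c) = -16*c^4 - 6*c^3 + 5*c^2 + 2*c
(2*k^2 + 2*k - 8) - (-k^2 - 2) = 3*k^2 + 2*k - 6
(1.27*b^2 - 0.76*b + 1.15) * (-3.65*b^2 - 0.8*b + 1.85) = -4.6355*b^4 + 1.758*b^3 - 1.24*b^2 - 2.326*b + 2.1275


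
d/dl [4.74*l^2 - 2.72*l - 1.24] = 9.48*l - 2.72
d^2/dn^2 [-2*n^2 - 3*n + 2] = -4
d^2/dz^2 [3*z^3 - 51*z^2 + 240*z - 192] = 18*z - 102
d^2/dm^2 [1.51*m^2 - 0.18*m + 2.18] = 3.02000000000000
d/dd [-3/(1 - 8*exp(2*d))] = -48*exp(2*d)/(8*exp(2*d) - 1)^2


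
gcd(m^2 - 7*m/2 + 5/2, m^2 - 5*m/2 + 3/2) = m - 1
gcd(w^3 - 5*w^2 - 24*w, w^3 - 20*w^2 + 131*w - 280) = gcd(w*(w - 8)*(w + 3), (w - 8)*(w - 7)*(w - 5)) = w - 8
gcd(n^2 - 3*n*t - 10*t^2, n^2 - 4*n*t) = 1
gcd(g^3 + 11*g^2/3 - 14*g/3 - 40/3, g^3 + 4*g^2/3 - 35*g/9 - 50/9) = g^2 - g/3 - 10/3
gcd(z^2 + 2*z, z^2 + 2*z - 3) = 1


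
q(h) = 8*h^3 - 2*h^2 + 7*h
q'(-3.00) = 235.00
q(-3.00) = -255.00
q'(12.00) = 3415.00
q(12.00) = 13620.00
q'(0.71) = 16.26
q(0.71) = 6.83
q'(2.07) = 101.56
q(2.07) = 76.88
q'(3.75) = 329.50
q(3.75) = 420.00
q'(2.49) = 145.84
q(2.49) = 128.54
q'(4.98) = 582.29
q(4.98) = 973.31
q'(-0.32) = 10.74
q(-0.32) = -2.71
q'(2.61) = 160.05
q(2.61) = 146.88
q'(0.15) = 6.94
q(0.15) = 1.03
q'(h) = 24*h^2 - 4*h + 7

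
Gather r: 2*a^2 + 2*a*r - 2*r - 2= 2*a^2 + r*(2*a - 2) - 2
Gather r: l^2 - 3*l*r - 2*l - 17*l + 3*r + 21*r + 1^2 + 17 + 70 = l^2 - 19*l + r*(24 - 3*l) + 88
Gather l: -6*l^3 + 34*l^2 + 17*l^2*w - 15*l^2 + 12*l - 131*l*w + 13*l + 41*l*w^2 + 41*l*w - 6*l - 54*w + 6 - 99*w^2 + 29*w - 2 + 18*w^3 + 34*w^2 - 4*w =-6*l^3 + l^2*(17*w + 19) + l*(41*w^2 - 90*w + 19) + 18*w^3 - 65*w^2 - 29*w + 4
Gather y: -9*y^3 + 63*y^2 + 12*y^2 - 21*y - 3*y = -9*y^3 + 75*y^2 - 24*y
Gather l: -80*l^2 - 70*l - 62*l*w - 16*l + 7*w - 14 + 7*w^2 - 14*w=-80*l^2 + l*(-62*w - 86) + 7*w^2 - 7*w - 14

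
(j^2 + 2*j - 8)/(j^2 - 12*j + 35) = (j^2 + 2*j - 8)/(j^2 - 12*j + 35)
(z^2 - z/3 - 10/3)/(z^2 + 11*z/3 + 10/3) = (z - 2)/(z + 2)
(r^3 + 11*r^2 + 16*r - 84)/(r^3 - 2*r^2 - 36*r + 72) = (r + 7)/(r - 6)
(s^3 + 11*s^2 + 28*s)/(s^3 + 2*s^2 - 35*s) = (s + 4)/(s - 5)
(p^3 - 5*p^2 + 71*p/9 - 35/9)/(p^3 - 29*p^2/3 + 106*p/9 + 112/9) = (3*p^2 - 8*p + 5)/(3*p^2 - 22*p - 16)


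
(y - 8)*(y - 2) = y^2 - 10*y + 16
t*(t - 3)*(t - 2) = t^3 - 5*t^2 + 6*t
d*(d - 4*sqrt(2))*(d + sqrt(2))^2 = d^4 - 2*sqrt(2)*d^3 - 14*d^2 - 8*sqrt(2)*d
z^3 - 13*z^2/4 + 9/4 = (z - 3)*(z - 1)*(z + 3/4)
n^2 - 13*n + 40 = (n - 8)*(n - 5)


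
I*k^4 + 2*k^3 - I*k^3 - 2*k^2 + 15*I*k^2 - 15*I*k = k*(k - 5*I)*(k + 3*I)*(I*k - I)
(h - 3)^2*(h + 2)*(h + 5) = h^4 + h^3 - 23*h^2 + 3*h + 90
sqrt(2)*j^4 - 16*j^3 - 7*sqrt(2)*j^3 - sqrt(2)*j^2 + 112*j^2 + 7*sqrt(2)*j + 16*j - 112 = (j - 7)*(j - 1)*(j - 8*sqrt(2))*(sqrt(2)*j + sqrt(2))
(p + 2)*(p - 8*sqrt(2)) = p^2 - 8*sqrt(2)*p + 2*p - 16*sqrt(2)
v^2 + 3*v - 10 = (v - 2)*(v + 5)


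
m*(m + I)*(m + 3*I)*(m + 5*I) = m^4 + 9*I*m^3 - 23*m^2 - 15*I*m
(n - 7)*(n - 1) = n^2 - 8*n + 7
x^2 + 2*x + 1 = (x + 1)^2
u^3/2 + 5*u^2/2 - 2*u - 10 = (u/2 + 1)*(u - 2)*(u + 5)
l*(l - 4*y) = l^2 - 4*l*y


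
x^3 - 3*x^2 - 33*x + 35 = (x - 7)*(x - 1)*(x + 5)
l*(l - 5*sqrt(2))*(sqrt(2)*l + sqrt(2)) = sqrt(2)*l^3 - 10*l^2 + sqrt(2)*l^2 - 10*l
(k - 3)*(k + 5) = k^2 + 2*k - 15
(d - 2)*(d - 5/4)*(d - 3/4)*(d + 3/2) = d^4 - 5*d^3/2 - 17*d^2/16 + 177*d/32 - 45/16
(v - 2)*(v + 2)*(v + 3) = v^3 + 3*v^2 - 4*v - 12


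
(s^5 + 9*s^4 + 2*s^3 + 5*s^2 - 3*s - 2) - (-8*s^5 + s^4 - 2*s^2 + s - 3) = 9*s^5 + 8*s^4 + 2*s^3 + 7*s^2 - 4*s + 1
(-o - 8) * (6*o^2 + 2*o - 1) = -6*o^3 - 50*o^2 - 15*o + 8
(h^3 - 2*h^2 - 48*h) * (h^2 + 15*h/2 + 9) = h^5 + 11*h^4/2 - 54*h^3 - 378*h^2 - 432*h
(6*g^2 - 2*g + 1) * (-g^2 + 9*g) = -6*g^4 + 56*g^3 - 19*g^2 + 9*g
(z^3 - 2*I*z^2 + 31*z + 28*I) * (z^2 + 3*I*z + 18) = z^5 + I*z^4 + 55*z^3 + 85*I*z^2 + 474*z + 504*I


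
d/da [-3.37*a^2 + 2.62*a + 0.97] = 2.62 - 6.74*a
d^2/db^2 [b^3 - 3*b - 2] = 6*b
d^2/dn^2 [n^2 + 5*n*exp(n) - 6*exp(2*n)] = 5*n*exp(n) - 24*exp(2*n) + 10*exp(n) + 2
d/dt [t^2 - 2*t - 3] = 2*t - 2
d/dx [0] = 0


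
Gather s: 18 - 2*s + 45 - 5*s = 63 - 7*s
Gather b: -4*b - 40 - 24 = -4*b - 64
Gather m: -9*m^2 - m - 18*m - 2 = -9*m^2 - 19*m - 2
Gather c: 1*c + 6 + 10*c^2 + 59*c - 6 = 10*c^2 + 60*c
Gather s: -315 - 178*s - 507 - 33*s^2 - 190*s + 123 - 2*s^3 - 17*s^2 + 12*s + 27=-2*s^3 - 50*s^2 - 356*s - 672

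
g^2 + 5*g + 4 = (g + 1)*(g + 4)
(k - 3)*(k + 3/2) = k^2 - 3*k/2 - 9/2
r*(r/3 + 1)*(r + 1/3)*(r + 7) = r^4/3 + 31*r^3/9 + 73*r^2/9 + 7*r/3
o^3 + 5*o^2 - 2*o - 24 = (o - 2)*(o + 3)*(o + 4)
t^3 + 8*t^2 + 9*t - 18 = (t - 1)*(t + 3)*(t + 6)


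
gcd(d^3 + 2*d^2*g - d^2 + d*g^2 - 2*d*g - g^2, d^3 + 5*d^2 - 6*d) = d - 1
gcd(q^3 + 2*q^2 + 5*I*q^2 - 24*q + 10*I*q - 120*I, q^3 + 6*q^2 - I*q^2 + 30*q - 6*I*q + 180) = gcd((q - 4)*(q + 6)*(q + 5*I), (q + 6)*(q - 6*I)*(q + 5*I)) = q^2 + q*(6 + 5*I) + 30*I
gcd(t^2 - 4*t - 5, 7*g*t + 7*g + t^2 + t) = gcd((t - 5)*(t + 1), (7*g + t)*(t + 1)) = t + 1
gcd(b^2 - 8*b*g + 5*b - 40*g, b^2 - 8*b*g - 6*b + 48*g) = b - 8*g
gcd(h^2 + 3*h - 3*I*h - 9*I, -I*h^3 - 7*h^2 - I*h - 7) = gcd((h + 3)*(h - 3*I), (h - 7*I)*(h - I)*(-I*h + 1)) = 1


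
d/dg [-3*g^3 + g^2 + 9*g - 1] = -9*g^2 + 2*g + 9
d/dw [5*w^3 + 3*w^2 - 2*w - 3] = 15*w^2 + 6*w - 2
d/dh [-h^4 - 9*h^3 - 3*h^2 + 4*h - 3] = -4*h^3 - 27*h^2 - 6*h + 4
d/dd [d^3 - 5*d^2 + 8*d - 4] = 3*d^2 - 10*d + 8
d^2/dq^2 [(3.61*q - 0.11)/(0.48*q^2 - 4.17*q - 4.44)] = ((30.213 - 10.3968*q)*(-0.48*q^2 + 4.17*q + 4.44) - (0.96*q - 4.17)*(1.92*q - 8.34)*(3.61*q - 0.11))/(-0.48*q^2 + 4.17*q + 4.44)^3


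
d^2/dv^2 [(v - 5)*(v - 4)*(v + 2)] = 6*v - 14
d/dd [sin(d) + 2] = cos(d)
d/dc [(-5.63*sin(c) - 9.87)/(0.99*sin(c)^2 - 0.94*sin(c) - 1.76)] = (5.5737*sin(c)^2 + 19.5426*sin(c) + 0.631)*cos(c)/(0.9801*sin(c)^4 - 1.8612*sin(c)^3 - 2.6012*sin(c)^2 + 3.3088*sin(c) + 3.0976)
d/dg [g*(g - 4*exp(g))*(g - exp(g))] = -5*g^2*exp(g) + 3*g^2 + 8*g*exp(2*g) - 10*g*exp(g) + 4*exp(2*g)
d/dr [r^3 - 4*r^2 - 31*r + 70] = 3*r^2 - 8*r - 31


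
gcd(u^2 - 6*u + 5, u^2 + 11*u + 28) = 1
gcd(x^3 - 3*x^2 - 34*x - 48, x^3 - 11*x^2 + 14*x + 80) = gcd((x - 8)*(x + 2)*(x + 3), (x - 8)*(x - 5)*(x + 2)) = x^2 - 6*x - 16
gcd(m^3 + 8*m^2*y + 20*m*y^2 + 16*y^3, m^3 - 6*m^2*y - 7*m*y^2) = 1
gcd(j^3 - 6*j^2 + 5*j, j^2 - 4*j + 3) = j - 1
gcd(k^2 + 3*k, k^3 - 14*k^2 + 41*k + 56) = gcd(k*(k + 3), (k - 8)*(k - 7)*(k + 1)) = 1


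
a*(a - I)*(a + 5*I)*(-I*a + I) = -I*a^4 + 4*a^3 + I*a^3 - 4*a^2 - 5*I*a^2 + 5*I*a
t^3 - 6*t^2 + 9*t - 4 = (t - 4)*(t - 1)^2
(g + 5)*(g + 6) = g^2 + 11*g + 30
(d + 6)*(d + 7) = d^2 + 13*d + 42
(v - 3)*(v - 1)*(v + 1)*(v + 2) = v^4 - v^3 - 7*v^2 + v + 6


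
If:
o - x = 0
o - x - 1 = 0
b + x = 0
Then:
No Solution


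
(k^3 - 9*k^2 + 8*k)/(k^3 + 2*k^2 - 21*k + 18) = k*(k - 8)/(k^2 + 3*k - 18)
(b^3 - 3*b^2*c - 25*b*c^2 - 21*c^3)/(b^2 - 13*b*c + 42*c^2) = (b^2 + 4*b*c + 3*c^2)/(b - 6*c)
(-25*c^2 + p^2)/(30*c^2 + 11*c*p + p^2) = (-5*c + p)/(6*c + p)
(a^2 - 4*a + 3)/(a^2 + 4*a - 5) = (a - 3)/(a + 5)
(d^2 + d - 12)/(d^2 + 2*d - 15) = (d + 4)/(d + 5)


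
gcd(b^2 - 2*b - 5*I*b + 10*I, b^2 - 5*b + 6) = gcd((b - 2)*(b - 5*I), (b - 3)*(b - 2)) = b - 2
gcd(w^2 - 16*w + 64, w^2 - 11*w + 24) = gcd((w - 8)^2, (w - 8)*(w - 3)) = w - 8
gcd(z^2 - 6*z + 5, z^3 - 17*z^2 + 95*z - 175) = z - 5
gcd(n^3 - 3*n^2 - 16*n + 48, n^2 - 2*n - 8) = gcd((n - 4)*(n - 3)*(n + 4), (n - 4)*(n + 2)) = n - 4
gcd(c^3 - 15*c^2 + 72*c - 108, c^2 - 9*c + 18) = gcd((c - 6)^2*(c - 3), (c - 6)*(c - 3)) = c^2 - 9*c + 18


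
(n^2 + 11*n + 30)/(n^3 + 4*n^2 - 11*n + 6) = (n + 5)/(n^2 - 2*n + 1)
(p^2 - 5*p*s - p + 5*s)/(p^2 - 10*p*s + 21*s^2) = (p^2 - 5*p*s - p + 5*s)/(p^2 - 10*p*s + 21*s^2)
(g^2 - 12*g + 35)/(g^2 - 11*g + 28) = (g - 5)/(g - 4)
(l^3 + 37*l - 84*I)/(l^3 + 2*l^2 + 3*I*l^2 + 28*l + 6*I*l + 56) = (l - 3*I)/(l + 2)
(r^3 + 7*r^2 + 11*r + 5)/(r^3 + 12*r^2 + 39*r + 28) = (r^2 + 6*r + 5)/(r^2 + 11*r + 28)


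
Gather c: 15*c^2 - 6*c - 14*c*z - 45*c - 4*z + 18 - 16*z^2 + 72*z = 15*c^2 + c*(-14*z - 51) - 16*z^2 + 68*z + 18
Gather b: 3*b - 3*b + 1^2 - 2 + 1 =0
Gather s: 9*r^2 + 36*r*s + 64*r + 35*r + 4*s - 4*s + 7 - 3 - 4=9*r^2 + 36*r*s + 99*r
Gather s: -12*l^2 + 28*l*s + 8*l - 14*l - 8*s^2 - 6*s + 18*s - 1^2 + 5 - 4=-12*l^2 - 6*l - 8*s^2 + s*(28*l + 12)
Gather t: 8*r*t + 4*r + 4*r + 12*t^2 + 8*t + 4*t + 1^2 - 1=8*r + 12*t^2 + t*(8*r + 12)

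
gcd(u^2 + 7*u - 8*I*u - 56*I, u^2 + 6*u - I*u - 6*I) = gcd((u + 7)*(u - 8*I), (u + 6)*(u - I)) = 1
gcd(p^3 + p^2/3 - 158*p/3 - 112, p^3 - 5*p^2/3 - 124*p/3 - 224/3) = p^2 - 17*p/3 - 56/3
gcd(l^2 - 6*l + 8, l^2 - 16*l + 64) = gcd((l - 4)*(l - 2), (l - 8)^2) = 1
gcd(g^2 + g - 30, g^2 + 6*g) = g + 6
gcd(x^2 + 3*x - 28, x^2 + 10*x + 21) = x + 7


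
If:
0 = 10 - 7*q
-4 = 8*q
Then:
No Solution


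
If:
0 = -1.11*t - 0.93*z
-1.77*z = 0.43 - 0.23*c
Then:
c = 7.69565217391304*z + 1.8695652173913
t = -0.837837837837838*z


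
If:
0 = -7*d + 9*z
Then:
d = 9*z/7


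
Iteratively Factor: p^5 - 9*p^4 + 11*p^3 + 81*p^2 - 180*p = (p - 5)*(p^4 - 4*p^3 - 9*p^2 + 36*p) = p*(p - 5)*(p^3 - 4*p^2 - 9*p + 36) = p*(p - 5)*(p - 4)*(p^2 - 9) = p*(p - 5)*(p - 4)*(p - 3)*(p + 3)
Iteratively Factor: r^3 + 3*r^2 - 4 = (r - 1)*(r^2 + 4*r + 4) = (r - 1)*(r + 2)*(r + 2)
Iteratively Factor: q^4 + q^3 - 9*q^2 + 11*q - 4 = (q + 4)*(q^3 - 3*q^2 + 3*q - 1) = (q - 1)*(q + 4)*(q^2 - 2*q + 1) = (q - 1)^2*(q + 4)*(q - 1)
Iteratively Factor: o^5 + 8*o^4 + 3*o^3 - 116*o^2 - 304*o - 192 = (o + 1)*(o^4 + 7*o^3 - 4*o^2 - 112*o - 192) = (o - 4)*(o + 1)*(o^3 + 11*o^2 + 40*o + 48) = (o - 4)*(o + 1)*(o + 3)*(o^2 + 8*o + 16) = (o - 4)*(o + 1)*(o + 3)*(o + 4)*(o + 4)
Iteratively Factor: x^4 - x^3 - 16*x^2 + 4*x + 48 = (x - 4)*(x^3 + 3*x^2 - 4*x - 12) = (x - 4)*(x - 2)*(x^2 + 5*x + 6) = (x - 4)*(x - 2)*(x + 3)*(x + 2)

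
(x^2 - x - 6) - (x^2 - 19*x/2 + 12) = 17*x/2 - 18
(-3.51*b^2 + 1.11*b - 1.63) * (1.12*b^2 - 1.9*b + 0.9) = -3.9312*b^4 + 7.9122*b^3 - 7.0936*b^2 + 4.096*b - 1.467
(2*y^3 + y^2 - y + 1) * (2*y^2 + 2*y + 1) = 4*y^5 + 6*y^4 + 2*y^3 + y^2 + y + 1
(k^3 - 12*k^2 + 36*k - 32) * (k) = k^4 - 12*k^3 + 36*k^2 - 32*k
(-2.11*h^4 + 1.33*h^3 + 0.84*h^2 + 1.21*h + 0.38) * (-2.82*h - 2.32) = 5.9502*h^5 + 1.1446*h^4 - 5.4544*h^3 - 5.361*h^2 - 3.8788*h - 0.8816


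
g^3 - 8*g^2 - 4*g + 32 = (g - 8)*(g - 2)*(g + 2)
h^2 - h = h*(h - 1)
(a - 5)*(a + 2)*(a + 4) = a^3 + a^2 - 22*a - 40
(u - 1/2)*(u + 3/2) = u^2 + u - 3/4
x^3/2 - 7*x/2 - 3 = (x/2 + 1/2)*(x - 3)*(x + 2)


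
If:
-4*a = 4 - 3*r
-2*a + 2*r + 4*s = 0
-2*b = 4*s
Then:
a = -6*s - 4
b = -2*s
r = -8*s - 4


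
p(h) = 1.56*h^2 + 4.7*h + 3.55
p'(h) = 3.12*h + 4.7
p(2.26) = 22.14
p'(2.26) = 11.75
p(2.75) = 28.27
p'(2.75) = 13.28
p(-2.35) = 1.12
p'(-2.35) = -2.63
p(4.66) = 59.33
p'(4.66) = 19.24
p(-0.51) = 1.56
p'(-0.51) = 3.11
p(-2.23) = 0.83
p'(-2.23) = -2.26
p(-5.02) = 19.27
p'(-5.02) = -10.96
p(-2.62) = 1.94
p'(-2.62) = -3.47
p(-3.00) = 3.49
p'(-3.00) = -4.66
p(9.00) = 172.21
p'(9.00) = 32.78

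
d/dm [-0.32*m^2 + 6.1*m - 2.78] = 6.1 - 0.64*m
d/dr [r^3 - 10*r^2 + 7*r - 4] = 3*r^2 - 20*r + 7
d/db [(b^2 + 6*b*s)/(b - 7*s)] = (-b*(b + 6*s) + 2*(b - 7*s)*(b + 3*s))/(b - 7*s)^2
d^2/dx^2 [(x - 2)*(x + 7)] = 2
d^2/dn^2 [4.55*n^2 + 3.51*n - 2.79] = 9.10000000000000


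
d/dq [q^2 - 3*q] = 2*q - 3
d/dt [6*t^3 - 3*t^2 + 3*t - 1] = 18*t^2 - 6*t + 3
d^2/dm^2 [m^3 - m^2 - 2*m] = 6*m - 2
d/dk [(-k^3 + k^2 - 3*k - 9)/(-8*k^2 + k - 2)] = (8*k^4 - 2*k^3 - 17*k^2 - 148*k + 15)/(64*k^4 - 16*k^3 + 33*k^2 - 4*k + 4)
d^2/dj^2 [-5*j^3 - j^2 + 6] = -30*j - 2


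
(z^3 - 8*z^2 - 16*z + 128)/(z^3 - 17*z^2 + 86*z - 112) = (z^2 - 16)/(z^2 - 9*z + 14)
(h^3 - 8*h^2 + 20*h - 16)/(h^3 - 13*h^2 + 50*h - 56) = (h - 2)/(h - 7)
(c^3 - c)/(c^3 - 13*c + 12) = c*(c + 1)/(c^2 + c - 12)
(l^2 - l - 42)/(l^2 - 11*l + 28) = (l + 6)/(l - 4)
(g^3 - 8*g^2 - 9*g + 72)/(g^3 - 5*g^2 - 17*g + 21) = (g^2 - 11*g + 24)/(g^2 - 8*g + 7)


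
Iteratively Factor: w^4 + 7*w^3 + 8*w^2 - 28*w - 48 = (w + 4)*(w^3 + 3*w^2 - 4*w - 12) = (w + 3)*(w + 4)*(w^2 - 4) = (w - 2)*(w + 3)*(w + 4)*(w + 2)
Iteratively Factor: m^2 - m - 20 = (m + 4)*(m - 5)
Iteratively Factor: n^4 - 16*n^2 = (n)*(n^3 - 16*n) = n*(n + 4)*(n^2 - 4*n) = n*(n - 4)*(n + 4)*(n)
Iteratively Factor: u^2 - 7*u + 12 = (u - 3)*(u - 4)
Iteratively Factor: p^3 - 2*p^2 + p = (p - 1)*(p^2 - p) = p*(p - 1)*(p - 1)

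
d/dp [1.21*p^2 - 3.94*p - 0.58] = 2.42*p - 3.94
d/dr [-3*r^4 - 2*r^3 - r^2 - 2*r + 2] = -12*r^3 - 6*r^2 - 2*r - 2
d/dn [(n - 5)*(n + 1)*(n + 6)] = 3*n^2 + 4*n - 29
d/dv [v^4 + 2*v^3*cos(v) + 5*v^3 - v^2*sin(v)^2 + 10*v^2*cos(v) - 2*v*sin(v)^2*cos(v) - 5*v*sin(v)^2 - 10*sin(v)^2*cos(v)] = -2*v^3*sin(v) + 4*v^3 - 10*v^2*sin(v) - v^2*sin(2*v) + 6*v^2*cos(v) + 15*v^2 + v*sin(v)/2 - 5*v*sin(2*v) - 3*v*sin(3*v)/2 + 20*v*cos(v) + v*cos(2*v) - v + 5*sin(v)/2 - 15*sin(3*v)/2 - cos(v)/2 + 5*cos(2*v)/2 + cos(3*v)/2 - 5/2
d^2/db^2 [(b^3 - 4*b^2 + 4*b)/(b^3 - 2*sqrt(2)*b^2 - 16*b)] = 4*(-2*b^3 + sqrt(2)*b^3 + 30*b^2 - 96*b - 12*sqrt(2)*b + 64*sqrt(2) + 176)/(b^6 - 6*sqrt(2)*b^5 - 24*b^4 + 176*sqrt(2)*b^3 + 384*b^2 - 1536*sqrt(2)*b - 4096)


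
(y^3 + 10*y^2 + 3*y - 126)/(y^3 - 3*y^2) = 1 + 13/y + 42/y^2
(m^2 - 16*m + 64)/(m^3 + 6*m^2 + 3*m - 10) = (m^2 - 16*m + 64)/(m^3 + 6*m^2 + 3*m - 10)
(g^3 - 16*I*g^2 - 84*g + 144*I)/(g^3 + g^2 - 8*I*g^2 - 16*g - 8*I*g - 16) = (g^2 - 12*I*g - 36)/(g^2 + g*(1 - 4*I) - 4*I)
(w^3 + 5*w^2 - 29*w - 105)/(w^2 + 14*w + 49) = (w^2 - 2*w - 15)/(w + 7)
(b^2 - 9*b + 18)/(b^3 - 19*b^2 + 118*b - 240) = (b - 3)/(b^2 - 13*b + 40)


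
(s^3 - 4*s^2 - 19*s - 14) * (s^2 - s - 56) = s^5 - 5*s^4 - 71*s^3 + 229*s^2 + 1078*s + 784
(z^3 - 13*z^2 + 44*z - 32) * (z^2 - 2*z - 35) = z^5 - 15*z^4 + 35*z^3 + 335*z^2 - 1476*z + 1120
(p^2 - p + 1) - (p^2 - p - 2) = 3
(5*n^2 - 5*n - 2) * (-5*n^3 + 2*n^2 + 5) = -25*n^5 + 35*n^4 + 21*n^2 - 25*n - 10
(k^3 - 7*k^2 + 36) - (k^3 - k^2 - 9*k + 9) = -6*k^2 + 9*k + 27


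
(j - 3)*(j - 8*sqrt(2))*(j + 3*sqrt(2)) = j^3 - 5*sqrt(2)*j^2 - 3*j^2 - 48*j + 15*sqrt(2)*j + 144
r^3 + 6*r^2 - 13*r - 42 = (r - 3)*(r + 2)*(r + 7)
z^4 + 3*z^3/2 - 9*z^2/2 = z^2*(z - 3/2)*(z + 3)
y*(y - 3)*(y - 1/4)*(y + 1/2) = y^4 - 11*y^3/4 - 7*y^2/8 + 3*y/8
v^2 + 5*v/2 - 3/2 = (v - 1/2)*(v + 3)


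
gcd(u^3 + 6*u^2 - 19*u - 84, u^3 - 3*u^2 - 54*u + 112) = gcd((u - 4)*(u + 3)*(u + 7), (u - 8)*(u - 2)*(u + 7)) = u + 7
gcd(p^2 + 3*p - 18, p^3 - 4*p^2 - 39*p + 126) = p^2 + 3*p - 18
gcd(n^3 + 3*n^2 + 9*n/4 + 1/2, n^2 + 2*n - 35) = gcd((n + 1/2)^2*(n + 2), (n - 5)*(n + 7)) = 1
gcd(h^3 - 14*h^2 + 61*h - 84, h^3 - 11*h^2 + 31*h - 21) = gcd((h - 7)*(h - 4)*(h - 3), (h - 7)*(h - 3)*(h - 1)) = h^2 - 10*h + 21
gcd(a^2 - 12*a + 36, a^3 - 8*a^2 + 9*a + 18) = a - 6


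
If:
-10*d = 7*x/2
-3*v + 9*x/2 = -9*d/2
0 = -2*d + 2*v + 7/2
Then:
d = 49/106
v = -273/212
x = -70/53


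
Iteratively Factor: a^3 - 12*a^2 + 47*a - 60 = (a - 4)*(a^2 - 8*a + 15) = (a - 5)*(a - 4)*(a - 3)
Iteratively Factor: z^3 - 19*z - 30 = (z - 5)*(z^2 + 5*z + 6) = (z - 5)*(z + 3)*(z + 2)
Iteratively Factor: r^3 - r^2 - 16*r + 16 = (r + 4)*(r^2 - 5*r + 4) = (r - 4)*(r + 4)*(r - 1)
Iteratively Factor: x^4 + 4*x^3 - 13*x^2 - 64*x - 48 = (x + 3)*(x^3 + x^2 - 16*x - 16) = (x + 3)*(x + 4)*(x^2 - 3*x - 4) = (x + 1)*(x + 3)*(x + 4)*(x - 4)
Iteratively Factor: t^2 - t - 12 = (t - 4)*(t + 3)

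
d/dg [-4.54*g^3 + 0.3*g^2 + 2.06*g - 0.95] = -13.62*g^2 + 0.6*g + 2.06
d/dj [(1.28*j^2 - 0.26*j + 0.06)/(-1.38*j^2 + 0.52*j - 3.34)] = (0.3068*j^2 - 8.3848*j + 0.8372)/(1.9044*j^4 - 1.4352*j^3 + 9.4888*j^2 - 3.4736*j + 11.1556)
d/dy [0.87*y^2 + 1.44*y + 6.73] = 1.74*y + 1.44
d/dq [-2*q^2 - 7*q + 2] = -4*q - 7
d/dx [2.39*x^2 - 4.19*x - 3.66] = 4.78*x - 4.19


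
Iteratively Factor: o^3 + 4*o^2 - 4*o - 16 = (o - 2)*(o^2 + 6*o + 8) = (o - 2)*(o + 4)*(o + 2)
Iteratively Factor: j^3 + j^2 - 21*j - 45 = (j - 5)*(j^2 + 6*j + 9) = (j - 5)*(j + 3)*(j + 3)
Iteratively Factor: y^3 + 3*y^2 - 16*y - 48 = (y + 4)*(y^2 - y - 12) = (y + 3)*(y + 4)*(y - 4)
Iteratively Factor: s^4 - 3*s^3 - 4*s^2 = (s + 1)*(s^3 - 4*s^2) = s*(s + 1)*(s^2 - 4*s) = s*(s - 4)*(s + 1)*(s)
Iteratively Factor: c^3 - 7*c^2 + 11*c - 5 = (c - 5)*(c^2 - 2*c + 1) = (c - 5)*(c - 1)*(c - 1)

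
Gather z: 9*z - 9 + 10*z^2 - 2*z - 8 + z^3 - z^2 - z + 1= z^3 + 9*z^2 + 6*z - 16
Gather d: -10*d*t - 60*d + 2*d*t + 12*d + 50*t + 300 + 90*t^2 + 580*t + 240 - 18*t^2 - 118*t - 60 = d*(-8*t - 48) + 72*t^2 + 512*t + 480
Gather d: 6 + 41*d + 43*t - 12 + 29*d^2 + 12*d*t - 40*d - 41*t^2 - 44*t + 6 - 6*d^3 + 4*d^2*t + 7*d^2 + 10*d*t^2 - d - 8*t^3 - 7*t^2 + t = -6*d^3 + d^2*(4*t + 36) + d*(10*t^2 + 12*t) - 8*t^3 - 48*t^2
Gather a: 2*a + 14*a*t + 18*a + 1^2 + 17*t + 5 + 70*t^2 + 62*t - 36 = a*(14*t + 20) + 70*t^2 + 79*t - 30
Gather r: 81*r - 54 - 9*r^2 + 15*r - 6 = -9*r^2 + 96*r - 60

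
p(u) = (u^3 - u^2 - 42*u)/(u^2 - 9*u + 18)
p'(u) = (9 - 2*u)*(u^3 - u^2 - 42*u)/(u^2 - 9*u + 18)^2 + (3*u^2 - 2*u - 42)/(u^2 - 9*u + 18)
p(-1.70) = 1.76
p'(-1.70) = -0.22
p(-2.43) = 1.79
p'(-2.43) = 0.12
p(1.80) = -14.49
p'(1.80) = -22.64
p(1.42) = -8.12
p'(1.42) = -12.28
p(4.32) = 53.88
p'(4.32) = -11.16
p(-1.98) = 1.80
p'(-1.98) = -0.07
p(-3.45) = 1.51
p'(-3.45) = 0.40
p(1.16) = -5.45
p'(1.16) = -8.61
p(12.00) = 20.00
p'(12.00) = 1.22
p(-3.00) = 1.67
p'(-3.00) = 0.30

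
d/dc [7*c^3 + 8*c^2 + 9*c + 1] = 21*c^2 + 16*c + 9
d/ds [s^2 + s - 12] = 2*s + 1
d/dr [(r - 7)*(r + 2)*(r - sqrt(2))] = 3*r^2 - 10*r - 2*sqrt(2)*r - 14 + 5*sqrt(2)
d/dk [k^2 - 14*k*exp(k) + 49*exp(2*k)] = -14*k*exp(k) + 2*k + 98*exp(2*k) - 14*exp(k)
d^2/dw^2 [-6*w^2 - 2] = -12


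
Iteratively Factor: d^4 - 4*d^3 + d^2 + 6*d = (d - 3)*(d^3 - d^2 - 2*d) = (d - 3)*(d + 1)*(d^2 - 2*d) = d*(d - 3)*(d + 1)*(d - 2)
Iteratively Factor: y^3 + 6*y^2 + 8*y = (y + 2)*(y^2 + 4*y) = y*(y + 2)*(y + 4)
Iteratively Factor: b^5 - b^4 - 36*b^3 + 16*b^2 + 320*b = (b - 5)*(b^4 + 4*b^3 - 16*b^2 - 64*b) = (b - 5)*(b - 4)*(b^3 + 8*b^2 + 16*b) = (b - 5)*(b - 4)*(b + 4)*(b^2 + 4*b) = (b - 5)*(b - 4)*(b + 4)^2*(b)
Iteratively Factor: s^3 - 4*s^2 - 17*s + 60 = (s - 5)*(s^2 + s - 12) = (s - 5)*(s + 4)*(s - 3)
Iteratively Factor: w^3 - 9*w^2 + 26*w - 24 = (w - 2)*(w^2 - 7*w + 12) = (w - 4)*(w - 2)*(w - 3)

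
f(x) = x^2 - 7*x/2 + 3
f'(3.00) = 2.50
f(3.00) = 1.50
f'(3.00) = 2.50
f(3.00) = 1.50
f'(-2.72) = -8.94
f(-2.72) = 19.92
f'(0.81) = -1.88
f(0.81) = 0.82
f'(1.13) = -1.24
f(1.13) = 0.32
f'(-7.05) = -17.60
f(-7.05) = 77.38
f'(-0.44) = -4.38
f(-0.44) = 4.73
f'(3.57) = 3.64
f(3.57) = 3.25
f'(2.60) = 1.70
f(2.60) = 0.66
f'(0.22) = -3.06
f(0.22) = 2.28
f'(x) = 2*x - 7/2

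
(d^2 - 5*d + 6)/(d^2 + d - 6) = (d - 3)/(d + 3)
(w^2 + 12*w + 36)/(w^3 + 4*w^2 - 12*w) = (w + 6)/(w*(w - 2))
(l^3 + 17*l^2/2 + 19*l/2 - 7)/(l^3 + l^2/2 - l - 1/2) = (2*l^3 + 17*l^2 + 19*l - 14)/(2*l^3 + l^2 - 2*l - 1)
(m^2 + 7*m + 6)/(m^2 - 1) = (m + 6)/(m - 1)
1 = 1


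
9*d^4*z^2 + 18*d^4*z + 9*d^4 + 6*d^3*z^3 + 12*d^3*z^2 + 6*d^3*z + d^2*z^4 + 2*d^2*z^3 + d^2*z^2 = (3*d + z)^2*(d*z + d)^2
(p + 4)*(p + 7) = p^2 + 11*p + 28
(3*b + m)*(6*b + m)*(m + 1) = 18*b^2*m + 18*b^2 + 9*b*m^2 + 9*b*m + m^3 + m^2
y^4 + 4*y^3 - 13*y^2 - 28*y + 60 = (y - 2)^2*(y + 3)*(y + 5)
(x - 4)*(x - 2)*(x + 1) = x^3 - 5*x^2 + 2*x + 8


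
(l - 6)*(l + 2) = l^2 - 4*l - 12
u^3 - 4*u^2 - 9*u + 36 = (u - 4)*(u - 3)*(u + 3)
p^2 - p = p*(p - 1)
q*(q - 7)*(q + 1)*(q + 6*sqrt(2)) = q^4 - 6*q^3 + 6*sqrt(2)*q^3 - 36*sqrt(2)*q^2 - 7*q^2 - 42*sqrt(2)*q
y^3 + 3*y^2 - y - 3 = (y - 1)*(y + 1)*(y + 3)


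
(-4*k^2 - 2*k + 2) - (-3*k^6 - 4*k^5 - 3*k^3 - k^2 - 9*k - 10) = 3*k^6 + 4*k^5 + 3*k^3 - 3*k^2 + 7*k + 12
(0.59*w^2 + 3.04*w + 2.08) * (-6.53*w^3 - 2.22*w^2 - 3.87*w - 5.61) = -3.8527*w^5 - 21.161*w^4 - 22.6145*w^3 - 19.6923*w^2 - 25.104*w - 11.6688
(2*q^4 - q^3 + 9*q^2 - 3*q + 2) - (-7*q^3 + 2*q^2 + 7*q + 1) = 2*q^4 + 6*q^3 + 7*q^2 - 10*q + 1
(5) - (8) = -3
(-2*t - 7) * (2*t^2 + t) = -4*t^3 - 16*t^2 - 7*t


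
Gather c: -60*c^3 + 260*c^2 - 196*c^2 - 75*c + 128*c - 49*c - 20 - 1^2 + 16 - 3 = -60*c^3 + 64*c^2 + 4*c - 8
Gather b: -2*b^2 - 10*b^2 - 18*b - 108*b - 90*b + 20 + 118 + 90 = -12*b^2 - 216*b + 228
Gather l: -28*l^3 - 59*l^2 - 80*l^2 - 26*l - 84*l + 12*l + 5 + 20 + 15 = -28*l^3 - 139*l^2 - 98*l + 40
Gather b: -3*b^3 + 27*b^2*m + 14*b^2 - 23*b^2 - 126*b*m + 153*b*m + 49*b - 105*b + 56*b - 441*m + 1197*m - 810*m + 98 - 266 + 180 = -3*b^3 + b^2*(27*m - 9) + 27*b*m - 54*m + 12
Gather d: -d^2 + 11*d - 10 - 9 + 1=-d^2 + 11*d - 18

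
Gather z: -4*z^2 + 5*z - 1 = -4*z^2 + 5*z - 1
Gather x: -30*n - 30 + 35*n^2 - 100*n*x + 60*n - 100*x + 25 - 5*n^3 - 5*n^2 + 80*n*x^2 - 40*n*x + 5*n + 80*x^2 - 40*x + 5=-5*n^3 + 30*n^2 + 35*n + x^2*(80*n + 80) + x*(-140*n - 140)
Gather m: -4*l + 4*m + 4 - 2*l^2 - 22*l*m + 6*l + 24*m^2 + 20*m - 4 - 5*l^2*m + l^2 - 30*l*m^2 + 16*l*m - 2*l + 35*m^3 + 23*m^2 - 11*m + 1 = -l^2 + 35*m^3 + m^2*(47 - 30*l) + m*(-5*l^2 - 6*l + 13) + 1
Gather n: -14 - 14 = -28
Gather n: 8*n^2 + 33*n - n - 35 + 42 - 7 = 8*n^2 + 32*n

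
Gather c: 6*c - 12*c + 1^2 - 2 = -6*c - 1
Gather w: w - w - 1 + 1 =0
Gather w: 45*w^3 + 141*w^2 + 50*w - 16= 45*w^3 + 141*w^2 + 50*w - 16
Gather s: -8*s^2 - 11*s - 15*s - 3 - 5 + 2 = -8*s^2 - 26*s - 6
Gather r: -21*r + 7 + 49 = 56 - 21*r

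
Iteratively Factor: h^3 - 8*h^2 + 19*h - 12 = (h - 4)*(h^2 - 4*h + 3) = (h - 4)*(h - 3)*(h - 1)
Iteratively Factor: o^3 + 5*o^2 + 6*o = (o + 2)*(o^2 + 3*o) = (o + 2)*(o + 3)*(o)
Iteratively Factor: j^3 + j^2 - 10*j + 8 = (j - 2)*(j^2 + 3*j - 4) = (j - 2)*(j + 4)*(j - 1)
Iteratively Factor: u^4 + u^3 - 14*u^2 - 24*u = (u)*(u^3 + u^2 - 14*u - 24) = u*(u + 2)*(u^2 - u - 12) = u*(u - 4)*(u + 2)*(u + 3)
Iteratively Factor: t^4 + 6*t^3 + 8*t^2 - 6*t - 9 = (t + 1)*(t^3 + 5*t^2 + 3*t - 9) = (t + 1)*(t + 3)*(t^2 + 2*t - 3) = (t - 1)*(t + 1)*(t + 3)*(t + 3)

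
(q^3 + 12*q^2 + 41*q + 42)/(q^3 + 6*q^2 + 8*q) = (q^2 + 10*q + 21)/(q*(q + 4))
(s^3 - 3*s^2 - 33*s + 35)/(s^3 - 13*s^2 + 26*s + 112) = (s^2 + 4*s - 5)/(s^2 - 6*s - 16)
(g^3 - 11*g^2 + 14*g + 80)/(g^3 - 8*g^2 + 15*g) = (g^2 - 6*g - 16)/(g*(g - 3))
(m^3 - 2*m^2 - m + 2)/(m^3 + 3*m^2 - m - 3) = (m - 2)/(m + 3)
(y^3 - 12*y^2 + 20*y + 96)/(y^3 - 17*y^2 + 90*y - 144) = (y + 2)/(y - 3)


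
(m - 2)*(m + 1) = m^2 - m - 2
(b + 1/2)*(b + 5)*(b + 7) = b^3 + 25*b^2/2 + 41*b + 35/2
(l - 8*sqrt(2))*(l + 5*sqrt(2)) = l^2 - 3*sqrt(2)*l - 80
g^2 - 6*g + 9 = (g - 3)^2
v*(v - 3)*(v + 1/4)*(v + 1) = v^4 - 7*v^3/4 - 7*v^2/2 - 3*v/4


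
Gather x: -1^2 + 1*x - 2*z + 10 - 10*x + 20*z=-9*x + 18*z + 9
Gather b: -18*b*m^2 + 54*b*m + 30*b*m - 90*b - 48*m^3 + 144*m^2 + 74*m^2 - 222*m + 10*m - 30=b*(-18*m^2 + 84*m - 90) - 48*m^3 + 218*m^2 - 212*m - 30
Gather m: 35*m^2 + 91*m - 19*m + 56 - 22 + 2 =35*m^2 + 72*m + 36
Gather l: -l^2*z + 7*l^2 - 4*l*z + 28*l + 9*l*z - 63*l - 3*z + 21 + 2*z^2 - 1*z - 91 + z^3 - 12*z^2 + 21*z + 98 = l^2*(7 - z) + l*(5*z - 35) + z^3 - 10*z^2 + 17*z + 28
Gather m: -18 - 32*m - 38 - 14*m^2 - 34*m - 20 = -14*m^2 - 66*m - 76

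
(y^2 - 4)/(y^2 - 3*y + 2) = (y + 2)/(y - 1)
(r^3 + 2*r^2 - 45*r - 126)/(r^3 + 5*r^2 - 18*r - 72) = (r - 7)/(r - 4)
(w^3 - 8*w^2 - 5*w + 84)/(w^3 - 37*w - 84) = (w - 4)/(w + 4)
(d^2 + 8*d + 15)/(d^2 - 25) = (d + 3)/(d - 5)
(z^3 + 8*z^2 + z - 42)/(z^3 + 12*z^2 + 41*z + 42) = (z - 2)/(z + 2)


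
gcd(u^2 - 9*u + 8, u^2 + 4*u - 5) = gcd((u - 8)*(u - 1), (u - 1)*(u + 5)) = u - 1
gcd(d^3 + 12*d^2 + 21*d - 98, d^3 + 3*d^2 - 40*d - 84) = d + 7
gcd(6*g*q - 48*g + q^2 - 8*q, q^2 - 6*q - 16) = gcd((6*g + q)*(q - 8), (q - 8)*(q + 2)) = q - 8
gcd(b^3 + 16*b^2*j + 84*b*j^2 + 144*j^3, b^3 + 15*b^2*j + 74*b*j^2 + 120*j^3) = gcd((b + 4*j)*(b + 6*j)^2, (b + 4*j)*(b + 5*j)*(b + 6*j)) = b^2 + 10*b*j + 24*j^2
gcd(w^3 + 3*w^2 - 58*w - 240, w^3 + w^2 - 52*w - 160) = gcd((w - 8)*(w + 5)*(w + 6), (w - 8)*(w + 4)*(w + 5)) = w^2 - 3*w - 40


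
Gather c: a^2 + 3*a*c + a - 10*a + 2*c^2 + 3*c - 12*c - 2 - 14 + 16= a^2 - 9*a + 2*c^2 + c*(3*a - 9)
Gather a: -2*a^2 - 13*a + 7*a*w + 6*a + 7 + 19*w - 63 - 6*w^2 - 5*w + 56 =-2*a^2 + a*(7*w - 7) - 6*w^2 + 14*w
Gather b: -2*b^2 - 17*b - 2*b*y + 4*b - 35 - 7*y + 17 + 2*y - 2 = -2*b^2 + b*(-2*y - 13) - 5*y - 20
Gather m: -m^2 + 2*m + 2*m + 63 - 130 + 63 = -m^2 + 4*m - 4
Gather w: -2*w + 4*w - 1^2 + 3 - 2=2*w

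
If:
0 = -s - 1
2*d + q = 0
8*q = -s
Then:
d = -1/16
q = 1/8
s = -1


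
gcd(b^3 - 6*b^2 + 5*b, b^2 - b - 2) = 1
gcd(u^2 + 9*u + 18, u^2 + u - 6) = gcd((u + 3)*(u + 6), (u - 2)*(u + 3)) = u + 3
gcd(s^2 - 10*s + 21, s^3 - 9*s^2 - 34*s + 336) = s - 7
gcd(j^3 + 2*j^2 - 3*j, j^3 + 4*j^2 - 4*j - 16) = 1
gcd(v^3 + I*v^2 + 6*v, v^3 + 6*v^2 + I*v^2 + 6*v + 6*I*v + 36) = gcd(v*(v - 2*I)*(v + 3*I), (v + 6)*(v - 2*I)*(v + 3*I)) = v^2 + I*v + 6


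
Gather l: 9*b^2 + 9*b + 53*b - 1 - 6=9*b^2 + 62*b - 7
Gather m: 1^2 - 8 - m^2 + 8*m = -m^2 + 8*m - 7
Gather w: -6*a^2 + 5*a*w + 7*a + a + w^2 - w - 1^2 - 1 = -6*a^2 + 8*a + w^2 + w*(5*a - 1) - 2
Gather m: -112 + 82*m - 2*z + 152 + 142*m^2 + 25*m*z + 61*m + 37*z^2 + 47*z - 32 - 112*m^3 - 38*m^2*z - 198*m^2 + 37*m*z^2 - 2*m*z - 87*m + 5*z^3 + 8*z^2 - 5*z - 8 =-112*m^3 + m^2*(-38*z - 56) + m*(37*z^2 + 23*z + 56) + 5*z^3 + 45*z^2 + 40*z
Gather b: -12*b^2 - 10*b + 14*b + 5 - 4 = -12*b^2 + 4*b + 1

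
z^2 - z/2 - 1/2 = (z - 1)*(z + 1/2)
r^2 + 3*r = r*(r + 3)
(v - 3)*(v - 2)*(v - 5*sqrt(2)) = v^3 - 5*sqrt(2)*v^2 - 5*v^2 + 6*v + 25*sqrt(2)*v - 30*sqrt(2)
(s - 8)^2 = s^2 - 16*s + 64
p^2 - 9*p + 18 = (p - 6)*(p - 3)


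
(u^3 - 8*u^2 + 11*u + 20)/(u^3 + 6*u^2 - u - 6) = (u^2 - 9*u + 20)/(u^2 + 5*u - 6)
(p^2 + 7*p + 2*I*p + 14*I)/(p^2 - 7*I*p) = (p^2 + p*(7 + 2*I) + 14*I)/(p*(p - 7*I))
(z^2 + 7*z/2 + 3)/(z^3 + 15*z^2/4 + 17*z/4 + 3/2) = 2*(2*z + 3)/(4*z^2 + 7*z + 3)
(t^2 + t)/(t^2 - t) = (t + 1)/(t - 1)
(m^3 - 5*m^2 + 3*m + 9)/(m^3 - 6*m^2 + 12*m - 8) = (m^3 - 5*m^2 + 3*m + 9)/(m^3 - 6*m^2 + 12*m - 8)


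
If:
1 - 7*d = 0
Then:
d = 1/7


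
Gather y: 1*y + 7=y + 7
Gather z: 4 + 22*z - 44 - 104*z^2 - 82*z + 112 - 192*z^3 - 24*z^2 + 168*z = -192*z^3 - 128*z^2 + 108*z + 72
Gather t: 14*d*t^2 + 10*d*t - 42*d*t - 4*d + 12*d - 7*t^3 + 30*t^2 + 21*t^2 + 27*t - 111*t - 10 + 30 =8*d - 7*t^3 + t^2*(14*d + 51) + t*(-32*d - 84) + 20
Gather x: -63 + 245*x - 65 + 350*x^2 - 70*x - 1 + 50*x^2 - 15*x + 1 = 400*x^2 + 160*x - 128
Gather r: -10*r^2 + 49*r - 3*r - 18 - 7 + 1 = -10*r^2 + 46*r - 24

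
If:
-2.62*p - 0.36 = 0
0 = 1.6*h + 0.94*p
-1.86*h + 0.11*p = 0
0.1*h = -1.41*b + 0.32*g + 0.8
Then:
No Solution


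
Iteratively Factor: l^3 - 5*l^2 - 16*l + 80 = (l - 5)*(l^2 - 16) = (l - 5)*(l - 4)*(l + 4)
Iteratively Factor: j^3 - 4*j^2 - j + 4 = (j - 1)*(j^2 - 3*j - 4) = (j - 4)*(j - 1)*(j + 1)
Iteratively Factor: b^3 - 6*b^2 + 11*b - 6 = (b - 2)*(b^2 - 4*b + 3) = (b - 3)*(b - 2)*(b - 1)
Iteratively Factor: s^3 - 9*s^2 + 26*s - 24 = (s - 2)*(s^2 - 7*s + 12) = (s - 3)*(s - 2)*(s - 4)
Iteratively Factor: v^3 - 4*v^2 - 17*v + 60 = (v + 4)*(v^2 - 8*v + 15) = (v - 3)*(v + 4)*(v - 5)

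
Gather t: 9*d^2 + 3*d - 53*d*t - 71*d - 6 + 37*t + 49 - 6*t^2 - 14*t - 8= 9*d^2 - 68*d - 6*t^2 + t*(23 - 53*d) + 35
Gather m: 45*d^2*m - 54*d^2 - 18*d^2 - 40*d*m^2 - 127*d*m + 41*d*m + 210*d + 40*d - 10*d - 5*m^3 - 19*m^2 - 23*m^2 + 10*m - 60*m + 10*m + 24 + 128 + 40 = -72*d^2 + 240*d - 5*m^3 + m^2*(-40*d - 42) + m*(45*d^2 - 86*d - 40) + 192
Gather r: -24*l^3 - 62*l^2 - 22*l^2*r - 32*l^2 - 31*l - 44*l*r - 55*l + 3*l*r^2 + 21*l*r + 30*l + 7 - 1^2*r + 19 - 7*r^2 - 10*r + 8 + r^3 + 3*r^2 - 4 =-24*l^3 - 94*l^2 - 56*l + r^3 + r^2*(3*l - 4) + r*(-22*l^2 - 23*l - 11) + 30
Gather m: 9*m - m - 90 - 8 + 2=8*m - 96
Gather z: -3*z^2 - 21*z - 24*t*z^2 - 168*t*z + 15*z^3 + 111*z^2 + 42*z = 15*z^3 + z^2*(108 - 24*t) + z*(21 - 168*t)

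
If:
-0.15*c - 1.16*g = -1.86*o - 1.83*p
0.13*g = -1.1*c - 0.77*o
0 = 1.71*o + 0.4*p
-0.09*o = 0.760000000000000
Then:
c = 0.79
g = 43.31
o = -8.44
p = 36.10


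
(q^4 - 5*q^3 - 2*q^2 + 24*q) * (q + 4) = q^5 - q^4 - 22*q^3 + 16*q^2 + 96*q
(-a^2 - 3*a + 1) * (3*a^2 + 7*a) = -3*a^4 - 16*a^3 - 18*a^2 + 7*a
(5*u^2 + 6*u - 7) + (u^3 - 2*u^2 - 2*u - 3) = u^3 + 3*u^2 + 4*u - 10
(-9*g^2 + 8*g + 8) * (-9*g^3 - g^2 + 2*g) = 81*g^5 - 63*g^4 - 98*g^3 + 8*g^2 + 16*g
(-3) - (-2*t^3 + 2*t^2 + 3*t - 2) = 2*t^3 - 2*t^2 - 3*t - 1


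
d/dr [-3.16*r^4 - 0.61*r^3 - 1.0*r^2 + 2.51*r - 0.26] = -12.64*r^3 - 1.83*r^2 - 2.0*r + 2.51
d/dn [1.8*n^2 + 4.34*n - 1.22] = 3.6*n + 4.34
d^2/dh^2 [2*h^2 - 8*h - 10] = 4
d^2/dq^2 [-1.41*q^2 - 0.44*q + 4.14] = -2.82000000000000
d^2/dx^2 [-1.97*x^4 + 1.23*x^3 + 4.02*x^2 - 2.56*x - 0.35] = -23.64*x^2 + 7.38*x + 8.04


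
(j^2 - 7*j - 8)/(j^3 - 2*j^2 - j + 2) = (j - 8)/(j^2 - 3*j + 2)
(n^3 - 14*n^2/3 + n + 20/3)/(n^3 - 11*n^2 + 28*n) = (3*n^2 - 2*n - 5)/(3*n*(n - 7))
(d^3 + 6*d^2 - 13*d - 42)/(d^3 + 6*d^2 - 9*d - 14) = (d^2 - d - 6)/(d^2 - d - 2)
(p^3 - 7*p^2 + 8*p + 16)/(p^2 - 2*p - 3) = (p^2 - 8*p + 16)/(p - 3)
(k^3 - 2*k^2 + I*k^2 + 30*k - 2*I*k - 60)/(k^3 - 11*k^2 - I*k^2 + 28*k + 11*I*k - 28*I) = (k^3 + k^2*(-2 + I) + 2*k*(15 - I) - 60)/(k^3 - k^2*(11 + I) + k*(28 + 11*I) - 28*I)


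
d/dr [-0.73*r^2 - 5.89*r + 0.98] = -1.46*r - 5.89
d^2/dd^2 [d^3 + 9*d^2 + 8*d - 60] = 6*d + 18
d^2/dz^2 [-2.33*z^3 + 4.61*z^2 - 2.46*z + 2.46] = 9.22 - 13.98*z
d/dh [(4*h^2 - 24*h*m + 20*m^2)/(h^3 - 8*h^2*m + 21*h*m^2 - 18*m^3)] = 4*(-h^3 + 9*h^2*m - 15*h*m^2 - m^3)/(h^5 - 13*h^4*m + 67*h^3*m^2 - 171*h^2*m^3 + 216*h*m^4 - 108*m^5)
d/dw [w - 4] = 1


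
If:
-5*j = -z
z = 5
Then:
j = 1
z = 5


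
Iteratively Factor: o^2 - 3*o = (o)*(o - 3)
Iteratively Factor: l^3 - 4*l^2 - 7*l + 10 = (l + 2)*(l^2 - 6*l + 5) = (l - 1)*(l + 2)*(l - 5)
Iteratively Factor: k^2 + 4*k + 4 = (k + 2)*(k + 2)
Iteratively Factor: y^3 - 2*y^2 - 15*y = (y - 5)*(y^2 + 3*y) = y*(y - 5)*(y + 3)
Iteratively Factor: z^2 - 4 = (z - 2)*(z + 2)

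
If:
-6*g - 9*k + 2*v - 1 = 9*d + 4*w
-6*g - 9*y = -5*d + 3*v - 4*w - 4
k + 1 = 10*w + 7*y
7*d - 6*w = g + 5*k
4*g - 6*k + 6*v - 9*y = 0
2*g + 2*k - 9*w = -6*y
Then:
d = -89676/180487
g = 253521/180487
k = -185289/180487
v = -371472/180487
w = 7532/180487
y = -11446/180487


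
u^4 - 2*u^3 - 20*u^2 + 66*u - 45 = (u - 3)^2*(u - 1)*(u + 5)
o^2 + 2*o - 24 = (o - 4)*(o + 6)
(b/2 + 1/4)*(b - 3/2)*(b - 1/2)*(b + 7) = b^4/2 + 11*b^3/4 - 43*b^2/8 - 11*b/16 + 21/16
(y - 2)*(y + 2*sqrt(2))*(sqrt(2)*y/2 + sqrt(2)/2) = sqrt(2)*y^3/2 - sqrt(2)*y^2/2 + 2*y^2 - 2*y - sqrt(2)*y - 4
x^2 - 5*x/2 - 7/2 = (x - 7/2)*(x + 1)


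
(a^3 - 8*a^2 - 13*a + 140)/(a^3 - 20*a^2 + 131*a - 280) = (a + 4)/(a - 8)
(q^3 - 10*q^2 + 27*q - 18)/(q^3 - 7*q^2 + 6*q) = (q - 3)/q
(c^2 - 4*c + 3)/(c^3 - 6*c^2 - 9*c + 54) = (c - 1)/(c^2 - 3*c - 18)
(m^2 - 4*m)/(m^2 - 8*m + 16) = m/(m - 4)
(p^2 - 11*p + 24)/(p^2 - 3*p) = (p - 8)/p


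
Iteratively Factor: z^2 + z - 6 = (z - 2)*(z + 3)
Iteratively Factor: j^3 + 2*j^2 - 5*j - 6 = (j + 3)*(j^2 - j - 2) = (j - 2)*(j + 3)*(j + 1)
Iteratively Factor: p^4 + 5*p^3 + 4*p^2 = (p)*(p^3 + 5*p^2 + 4*p) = p*(p + 1)*(p^2 + 4*p) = p^2*(p + 1)*(p + 4)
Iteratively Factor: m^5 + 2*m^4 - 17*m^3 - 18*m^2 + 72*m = (m + 3)*(m^4 - m^3 - 14*m^2 + 24*m) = (m - 3)*(m + 3)*(m^3 + 2*m^2 - 8*m) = (m - 3)*(m + 3)*(m + 4)*(m^2 - 2*m) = (m - 3)*(m - 2)*(m + 3)*(m + 4)*(m)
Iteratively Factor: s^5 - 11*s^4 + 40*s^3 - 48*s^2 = (s - 4)*(s^4 - 7*s^3 + 12*s^2) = s*(s - 4)*(s^3 - 7*s^2 + 12*s) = s*(s - 4)*(s - 3)*(s^2 - 4*s) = s^2*(s - 4)*(s - 3)*(s - 4)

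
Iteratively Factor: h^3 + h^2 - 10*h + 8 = (h - 2)*(h^2 + 3*h - 4) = (h - 2)*(h + 4)*(h - 1)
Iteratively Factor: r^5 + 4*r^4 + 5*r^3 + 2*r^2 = (r + 1)*(r^4 + 3*r^3 + 2*r^2) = (r + 1)*(r + 2)*(r^3 + r^2) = r*(r + 1)*(r + 2)*(r^2 + r) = r*(r + 1)^2*(r + 2)*(r)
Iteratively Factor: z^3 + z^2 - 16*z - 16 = (z + 1)*(z^2 - 16) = (z - 4)*(z + 1)*(z + 4)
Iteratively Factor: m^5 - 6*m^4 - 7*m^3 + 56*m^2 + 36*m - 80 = (m + 2)*(m^4 - 8*m^3 + 9*m^2 + 38*m - 40) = (m - 4)*(m + 2)*(m^3 - 4*m^2 - 7*m + 10) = (m - 4)*(m + 2)^2*(m^2 - 6*m + 5) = (m - 4)*(m - 1)*(m + 2)^2*(m - 5)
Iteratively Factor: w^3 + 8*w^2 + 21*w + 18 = (w + 2)*(w^2 + 6*w + 9) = (w + 2)*(w + 3)*(w + 3)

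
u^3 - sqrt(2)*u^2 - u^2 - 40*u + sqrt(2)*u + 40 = (u - 1)*(u - 5*sqrt(2))*(u + 4*sqrt(2))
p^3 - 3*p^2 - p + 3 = (p - 3)*(p - 1)*(p + 1)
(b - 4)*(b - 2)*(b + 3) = b^3 - 3*b^2 - 10*b + 24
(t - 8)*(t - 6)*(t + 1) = t^3 - 13*t^2 + 34*t + 48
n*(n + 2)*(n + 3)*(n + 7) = n^4 + 12*n^3 + 41*n^2 + 42*n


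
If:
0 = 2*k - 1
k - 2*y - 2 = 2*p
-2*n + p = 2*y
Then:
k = 1/2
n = -3*y/2 - 3/8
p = -y - 3/4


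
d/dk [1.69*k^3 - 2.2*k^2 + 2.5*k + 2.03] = 5.07*k^2 - 4.4*k + 2.5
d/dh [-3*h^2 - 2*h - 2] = -6*h - 2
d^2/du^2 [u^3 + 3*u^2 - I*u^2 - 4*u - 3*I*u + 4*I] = 6*u + 6 - 2*I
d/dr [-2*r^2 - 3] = -4*r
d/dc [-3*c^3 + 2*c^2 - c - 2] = -9*c^2 + 4*c - 1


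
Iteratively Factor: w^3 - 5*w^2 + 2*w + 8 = (w - 2)*(w^2 - 3*w - 4) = (w - 2)*(w + 1)*(w - 4)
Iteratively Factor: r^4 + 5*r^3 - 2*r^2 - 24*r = (r - 2)*(r^3 + 7*r^2 + 12*r) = r*(r - 2)*(r^2 + 7*r + 12) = r*(r - 2)*(r + 4)*(r + 3)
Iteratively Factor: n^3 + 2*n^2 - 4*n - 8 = (n - 2)*(n^2 + 4*n + 4) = (n - 2)*(n + 2)*(n + 2)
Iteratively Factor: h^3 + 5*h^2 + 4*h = (h + 1)*(h^2 + 4*h) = h*(h + 1)*(h + 4)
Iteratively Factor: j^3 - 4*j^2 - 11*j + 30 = (j - 2)*(j^2 - 2*j - 15) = (j - 5)*(j - 2)*(j + 3)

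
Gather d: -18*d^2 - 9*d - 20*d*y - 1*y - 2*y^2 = -18*d^2 + d*(-20*y - 9) - 2*y^2 - y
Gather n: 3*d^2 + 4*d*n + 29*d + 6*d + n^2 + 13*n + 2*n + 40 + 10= 3*d^2 + 35*d + n^2 + n*(4*d + 15) + 50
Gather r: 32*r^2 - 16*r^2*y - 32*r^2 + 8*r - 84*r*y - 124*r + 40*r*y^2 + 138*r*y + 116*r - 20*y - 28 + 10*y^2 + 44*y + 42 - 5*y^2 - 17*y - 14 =-16*r^2*y + r*(40*y^2 + 54*y) + 5*y^2 + 7*y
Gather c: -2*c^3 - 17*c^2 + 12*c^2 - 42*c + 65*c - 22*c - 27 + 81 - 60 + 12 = -2*c^3 - 5*c^2 + c + 6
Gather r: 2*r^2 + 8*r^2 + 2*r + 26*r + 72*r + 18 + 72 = 10*r^2 + 100*r + 90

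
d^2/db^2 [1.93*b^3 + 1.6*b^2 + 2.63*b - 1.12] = 11.58*b + 3.2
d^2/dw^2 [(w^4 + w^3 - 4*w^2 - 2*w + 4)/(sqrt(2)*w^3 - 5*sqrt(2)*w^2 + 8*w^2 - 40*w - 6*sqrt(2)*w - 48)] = 4*(-12*sqrt(2)*w^6 + 32*w^6 - 189*w^5 + 180*sqrt(2)*w^5 + 480*sqrt(2)*w^4 + 957*w^4 + 536*sqrt(2)*w^3 + 3951*w^3 + 432*sqrt(2)*w^2 + 4050*w^2 + 372*w + 960*sqrt(2)*w + 384*sqrt(2) + 712)/(sqrt(2)*w^9 - 15*sqrt(2)*w^8 + 24*w^8 - 360*w^7 + 153*sqrt(2)*w^7 - 1385*sqrt(2)*w^6 + 1624*w^6 - 2520*w^5 + 5130*sqrt(2)*w^5 + 6384*w^4 + 4740*sqrt(2)*w^4 - 33048*sqrt(2)*w^3 + 1120*w^3 - 92736*w^2 - 51840*sqrt(2)*w^2 - 138240*w - 20736*sqrt(2)*w - 55296)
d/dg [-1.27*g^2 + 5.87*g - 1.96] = 5.87 - 2.54*g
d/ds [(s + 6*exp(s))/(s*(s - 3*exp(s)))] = (9*s^2*exp(s) - s^2 - 12*s*exp(s) + 18*exp(2*s))/(s^2*(s^2 - 6*s*exp(s) + 9*exp(2*s)))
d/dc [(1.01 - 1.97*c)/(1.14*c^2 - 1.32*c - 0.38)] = (2.2458*c^2 - 2.3028*c + 2.0818)/(1.2996*c^4 - 3.0096*c^3 + 0.876*c^2 + 1.0032*c + 0.1444)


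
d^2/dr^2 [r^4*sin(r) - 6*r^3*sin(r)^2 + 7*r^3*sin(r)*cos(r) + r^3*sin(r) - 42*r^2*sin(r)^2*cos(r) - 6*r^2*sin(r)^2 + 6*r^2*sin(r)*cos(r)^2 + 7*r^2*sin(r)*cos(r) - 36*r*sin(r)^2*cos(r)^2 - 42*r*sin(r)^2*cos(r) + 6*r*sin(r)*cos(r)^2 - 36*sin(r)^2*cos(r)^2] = -r^4*sin(r) - r^3*sin(r) - 14*r^3*sin(2*r) + 8*r^3*cos(r) - 12*r^3*cos(2*r) + 21*r^2*sin(r)/2 - 50*r^2*sin(2*r) - 27*r^2*sin(3*r)/2 + 33*r^2*cos(r)/2 + 30*r^2*cos(2*r) - 189*r^2*cos(3*r)/2 + 93*r*sin(r)/2 - 3*r*sin(2*r) - 279*r*sin(3*r)/2 + 33*r*cos(r)/2 - 144*r*cos(2*r)^2 + 46*r*cos(2*r) - 153*r*cos(3*r)/2 + 54*r + 24*sin(r) + 7*sin(2*r) - 60*sin(3*r) - 36*sin(4*r) - 18*cos(r) - 144*cos(2*r)^2 + 6*cos(2*r) + 30*cos(3*r) + 66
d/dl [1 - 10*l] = -10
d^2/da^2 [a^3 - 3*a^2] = 6*a - 6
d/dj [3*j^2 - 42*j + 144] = 6*j - 42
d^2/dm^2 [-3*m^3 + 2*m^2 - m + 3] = 4 - 18*m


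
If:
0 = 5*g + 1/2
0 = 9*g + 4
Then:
No Solution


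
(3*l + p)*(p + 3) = 3*l*p + 9*l + p^2 + 3*p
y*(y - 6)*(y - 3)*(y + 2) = y^4 - 7*y^3 + 36*y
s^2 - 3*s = s*(s - 3)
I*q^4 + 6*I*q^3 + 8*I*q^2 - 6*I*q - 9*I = (q + 1)*(q + 3)^2*(I*q - I)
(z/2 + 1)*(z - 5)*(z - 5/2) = z^3/2 - 11*z^2/4 - 5*z/4 + 25/2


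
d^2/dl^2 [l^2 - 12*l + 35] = 2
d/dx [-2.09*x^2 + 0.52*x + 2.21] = 0.52 - 4.18*x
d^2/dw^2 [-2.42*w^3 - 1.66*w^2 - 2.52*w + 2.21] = -14.52*w - 3.32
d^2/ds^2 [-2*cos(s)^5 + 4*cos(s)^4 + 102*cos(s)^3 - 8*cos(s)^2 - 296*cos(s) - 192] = 50*cos(s)^5 - 64*cos(s)^4 - 958*cos(s)^3 + 80*cos(s)^2 + 908*cos(s) - 16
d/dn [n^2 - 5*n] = 2*n - 5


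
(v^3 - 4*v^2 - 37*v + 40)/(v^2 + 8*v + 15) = (v^2 - 9*v + 8)/(v + 3)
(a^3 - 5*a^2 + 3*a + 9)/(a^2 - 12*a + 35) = (a^3 - 5*a^2 + 3*a + 9)/(a^2 - 12*a + 35)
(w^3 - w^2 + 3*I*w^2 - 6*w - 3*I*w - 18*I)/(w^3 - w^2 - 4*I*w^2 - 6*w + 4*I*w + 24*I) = (w + 3*I)/(w - 4*I)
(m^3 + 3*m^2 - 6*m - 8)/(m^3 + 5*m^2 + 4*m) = (m - 2)/m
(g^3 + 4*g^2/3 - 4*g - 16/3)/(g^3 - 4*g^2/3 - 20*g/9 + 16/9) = 3*(g + 2)/(3*g - 2)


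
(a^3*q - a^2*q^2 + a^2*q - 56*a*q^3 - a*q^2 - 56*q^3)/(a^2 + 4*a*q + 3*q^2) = q*(a^3 - a^2*q + a^2 - 56*a*q^2 - a*q - 56*q^2)/(a^2 + 4*a*q + 3*q^2)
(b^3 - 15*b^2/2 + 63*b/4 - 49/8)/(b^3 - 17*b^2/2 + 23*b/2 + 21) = (b^2 - 4*b + 7/4)/(b^2 - 5*b - 6)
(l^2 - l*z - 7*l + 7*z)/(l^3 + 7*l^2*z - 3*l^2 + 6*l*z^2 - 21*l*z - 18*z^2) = (l^2 - l*z - 7*l + 7*z)/(l^3 + 7*l^2*z - 3*l^2 + 6*l*z^2 - 21*l*z - 18*z^2)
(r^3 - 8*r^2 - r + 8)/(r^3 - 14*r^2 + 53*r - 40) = (r + 1)/(r - 5)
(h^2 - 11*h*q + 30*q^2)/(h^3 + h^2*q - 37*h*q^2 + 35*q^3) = (-h + 6*q)/(-h^2 - 6*h*q + 7*q^2)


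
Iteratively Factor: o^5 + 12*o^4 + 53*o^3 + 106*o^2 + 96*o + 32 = (o + 4)*(o^4 + 8*o^3 + 21*o^2 + 22*o + 8) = (o + 4)^2*(o^3 + 4*o^2 + 5*o + 2) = (o + 2)*(o + 4)^2*(o^2 + 2*o + 1) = (o + 1)*(o + 2)*(o + 4)^2*(o + 1)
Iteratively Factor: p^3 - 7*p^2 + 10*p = (p - 2)*(p^2 - 5*p) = (p - 5)*(p - 2)*(p)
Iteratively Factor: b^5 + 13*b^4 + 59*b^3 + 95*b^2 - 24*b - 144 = (b + 3)*(b^4 + 10*b^3 + 29*b^2 + 8*b - 48) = (b - 1)*(b + 3)*(b^3 + 11*b^2 + 40*b + 48) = (b - 1)*(b + 3)*(b + 4)*(b^2 + 7*b + 12) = (b - 1)*(b + 3)^2*(b + 4)*(b + 4)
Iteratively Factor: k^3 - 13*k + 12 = (k + 4)*(k^2 - 4*k + 3) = (k - 3)*(k + 4)*(k - 1)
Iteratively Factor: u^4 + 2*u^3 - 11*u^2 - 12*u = (u - 3)*(u^3 + 5*u^2 + 4*u) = u*(u - 3)*(u^2 + 5*u + 4) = u*(u - 3)*(u + 4)*(u + 1)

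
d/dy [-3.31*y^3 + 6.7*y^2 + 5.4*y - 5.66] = -9.93*y^2 + 13.4*y + 5.4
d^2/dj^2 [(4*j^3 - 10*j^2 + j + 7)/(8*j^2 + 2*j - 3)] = 8*(84*j^3 + 138*j^2 + 129*j + 28)/(512*j^6 + 384*j^5 - 480*j^4 - 280*j^3 + 180*j^2 + 54*j - 27)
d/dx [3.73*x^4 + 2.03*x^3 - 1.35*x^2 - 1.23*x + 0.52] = 14.92*x^3 + 6.09*x^2 - 2.7*x - 1.23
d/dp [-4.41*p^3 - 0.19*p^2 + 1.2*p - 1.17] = -13.23*p^2 - 0.38*p + 1.2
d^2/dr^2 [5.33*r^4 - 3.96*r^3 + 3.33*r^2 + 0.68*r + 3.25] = 63.96*r^2 - 23.76*r + 6.66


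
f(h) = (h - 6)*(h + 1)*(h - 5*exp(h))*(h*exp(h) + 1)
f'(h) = (1 - 5*exp(h))*(h - 6)*(h + 1)*(h*exp(h) + 1) + (h - 6)*(h + 1)*(h - 5*exp(h))*(h*exp(h) + exp(h)) + (h - 6)*(h - 5*exp(h))*(h*exp(h) + 1) + (h + 1)*(h - 5*exp(h))*(h*exp(h) + 1)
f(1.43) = 1507.72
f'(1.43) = 4026.35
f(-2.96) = -47.86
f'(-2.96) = 46.52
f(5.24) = 4402766.19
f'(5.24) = 4572814.40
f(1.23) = 879.53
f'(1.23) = 2390.70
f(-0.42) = 9.99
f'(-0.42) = 27.09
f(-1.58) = -7.74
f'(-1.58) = 15.65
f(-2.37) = -25.33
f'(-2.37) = 30.43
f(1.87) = 4759.01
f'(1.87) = 12148.11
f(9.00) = -88622483034.04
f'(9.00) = -225511137296.13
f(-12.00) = -2375.83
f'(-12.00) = 546.12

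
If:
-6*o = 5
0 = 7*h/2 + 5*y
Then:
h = -10*y/7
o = -5/6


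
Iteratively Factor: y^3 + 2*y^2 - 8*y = (y - 2)*(y^2 + 4*y) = y*(y - 2)*(y + 4)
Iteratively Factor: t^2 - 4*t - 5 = (t + 1)*(t - 5)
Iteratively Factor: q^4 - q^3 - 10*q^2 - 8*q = (q)*(q^3 - q^2 - 10*q - 8) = q*(q + 1)*(q^2 - 2*q - 8) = q*(q + 1)*(q + 2)*(q - 4)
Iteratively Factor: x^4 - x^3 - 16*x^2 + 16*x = (x - 1)*(x^3 - 16*x) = (x - 1)*(x + 4)*(x^2 - 4*x) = (x - 4)*(x - 1)*(x + 4)*(x)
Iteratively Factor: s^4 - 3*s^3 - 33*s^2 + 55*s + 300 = (s - 5)*(s^3 + 2*s^2 - 23*s - 60) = (s - 5)*(s + 3)*(s^2 - s - 20) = (s - 5)^2*(s + 3)*(s + 4)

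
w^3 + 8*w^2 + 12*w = w*(w + 2)*(w + 6)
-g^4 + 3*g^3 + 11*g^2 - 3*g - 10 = (g - 5)*(g + 2)*(-I*g - I)*(-I*g + I)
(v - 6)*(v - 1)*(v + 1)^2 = v^4 - 5*v^3 - 7*v^2 + 5*v + 6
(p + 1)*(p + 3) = p^2 + 4*p + 3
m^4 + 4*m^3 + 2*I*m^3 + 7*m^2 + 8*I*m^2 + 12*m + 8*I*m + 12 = (m + 2)^2*(m - I)*(m + 3*I)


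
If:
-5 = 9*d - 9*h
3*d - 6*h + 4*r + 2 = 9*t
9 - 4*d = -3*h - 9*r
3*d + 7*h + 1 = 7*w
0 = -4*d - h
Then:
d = -1/9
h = 4/9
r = -97/81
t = -469/729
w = 34/63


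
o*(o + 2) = o^2 + 2*o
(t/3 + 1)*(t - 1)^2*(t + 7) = t^4/3 + 8*t^3/3 + 2*t^2/3 - 32*t/3 + 7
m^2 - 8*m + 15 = (m - 5)*(m - 3)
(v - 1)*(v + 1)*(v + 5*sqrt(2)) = v^3 + 5*sqrt(2)*v^2 - v - 5*sqrt(2)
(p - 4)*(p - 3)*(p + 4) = p^3 - 3*p^2 - 16*p + 48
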